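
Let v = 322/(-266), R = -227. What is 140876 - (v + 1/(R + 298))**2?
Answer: 256363680680/1819801 ≈ 1.4087e+5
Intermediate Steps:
v = -23/19 (v = 322*(-1/266) = -23/19 ≈ -1.2105)
140876 - (v + 1/(R + 298))**2 = 140876 - (-23/19 + 1/(-227 + 298))**2 = 140876 - (-23/19 + 1/71)**2 = 140876 - (-1614/1349)**2 = 140876 - 1*2604996/1819801 = 140876 - 2604996/1819801 = 256363680680/1819801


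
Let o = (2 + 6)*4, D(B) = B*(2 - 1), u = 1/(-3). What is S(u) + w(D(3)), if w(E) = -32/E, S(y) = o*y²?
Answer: -64/9 ≈ -7.1111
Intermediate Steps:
u = -⅓ ≈ -0.33333
D(B) = B (D(B) = B*1 = B)
o = 32 (o = 8*4 = 32)
S(y) = 32*y²
S(u) + w(D(3)) = 32*(-⅓)² - 32/3 = 32*(⅑) - 32*⅓ = 32/9 - 32/3 = -64/9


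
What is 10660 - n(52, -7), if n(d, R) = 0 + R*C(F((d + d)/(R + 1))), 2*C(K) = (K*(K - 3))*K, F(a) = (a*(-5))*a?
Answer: -8666907649660/729 ≈ -1.1889e+10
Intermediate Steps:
F(a) = -5*a² (F(a) = (-5*a)*a = -5*a²)
C(K) = K²*(-3 + K)/2 (C(K) = ((K*(K - 3))*K)/2 = ((K*(-3 + K))*K)/2 = (K²*(-3 + K))/2 = K²*(-3 + K)/2)
n(d, R) = 200*R*d⁴*(-3 - 20*d²/(1 + R)²)/(1 + R)⁴ (n(d, R) = 0 + R*((-5*(d + d)²/(R + 1)²)²*(-3 - 5*(d + d)²/(R + 1)²)/2) = 0 + R*((-5*4*d²/(1 + R)²)²*(-3 - 5*4*d²/(1 + R)²)/2) = 0 + R*((-20*d²/(1 + R)²)²*(-3 - 20*d²/(1 + R)²)/2) = 0 + R*((400*d⁴/(1 + R)⁴)*(-3 - 20*d²/(1 + R)²)/2) = 0 + R*(200*d⁴*(-3 - 20*d²/(1 + R)²)/(1 + R)⁴) = 0 + 200*R*d⁴*(-3 - 20*d²/(1 + R)²)/(1 + R)⁴ = 200*R*d⁴*(-3 - 20*d²/(1 + R)²)/(1 + R)⁴)
10660 - n(52, -7) = 10660 - (-200)*(-7)*52⁴*(3*(1 - 7)² + 20*52²)/(1 - 7)⁶ = 10660 - (-200)*(-7)*7311616*(3*(-6)² + 20*2704)/(-6)⁶ = 10660 - (-200)*(-7)*7311616*(3*36 + 54080)/46656 = 10660 - (-200)*(-7)*7311616*(108 + 54080)/46656 = 10660 - (-200)*(-7)*7311616*54188/46656 = 10660 - 1*8666915420800/729 = 10660 - 8666915420800/729 = -8666907649660/729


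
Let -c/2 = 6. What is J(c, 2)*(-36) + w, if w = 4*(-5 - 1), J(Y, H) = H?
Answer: -96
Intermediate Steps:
c = -12 (c = -2*6 = -12)
w = -24 (w = 4*(-6) = -24)
J(c, 2)*(-36) + w = 2*(-36) - 24 = -72 - 24 = -96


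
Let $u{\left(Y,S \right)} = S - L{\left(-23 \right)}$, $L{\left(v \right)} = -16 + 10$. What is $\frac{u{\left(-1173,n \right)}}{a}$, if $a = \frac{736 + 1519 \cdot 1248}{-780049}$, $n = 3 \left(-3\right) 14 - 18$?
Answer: $\frac{53823381}{948224} \approx 56.762$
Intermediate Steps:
$L{\left(v \right)} = -6$
$n = -144$ ($n = \left(-9\right) 14 - 18 = -126 - 18 = -144$)
$u{\left(Y,S \right)} = 6 + S$ ($u{\left(Y,S \right)} = S - -6 = S + 6 = 6 + S$)
$a = - \frac{1896448}{780049}$ ($a = \left(736 + 1895712\right) \left(- \frac{1}{780049}\right) = 1896448 \left(- \frac{1}{780049}\right) = - \frac{1896448}{780049} \approx -2.4312$)
$\frac{u{\left(-1173,n \right)}}{a} = \frac{6 - 144}{- \frac{1896448}{780049}} = \left(-138\right) \left(- \frac{780049}{1896448}\right) = \frac{53823381}{948224}$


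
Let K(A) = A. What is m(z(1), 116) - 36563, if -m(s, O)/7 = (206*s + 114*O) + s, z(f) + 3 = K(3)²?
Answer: -137825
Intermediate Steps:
z(f) = 6 (z(f) = -3 + 3² = -3 + 9 = 6)
m(s, O) = -1449*s - 798*O (m(s, O) = -7*((206*s + 114*O) + s) = -7*((114*O + 206*s) + s) = -7*(114*O + 207*s) = -1449*s - 798*O)
m(z(1), 116) - 36563 = (-1449*6 - 798*116) - 36563 = (-8694 - 92568) - 36563 = -101262 - 36563 = -137825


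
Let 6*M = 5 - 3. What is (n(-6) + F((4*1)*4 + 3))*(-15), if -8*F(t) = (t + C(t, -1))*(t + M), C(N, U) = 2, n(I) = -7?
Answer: 3465/4 ≈ 866.25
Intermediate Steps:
M = 1/3 (M = (5 - 3)/6 = (1/6)*2 = 1/3 ≈ 0.33333)
F(t) = -(2 + t)*(1/3 + t)/8 (F(t) = -(t + 2)*(t + 1/3)/8 = -(2 + t)*(1/3 + t)/8)
(n(-6) + F((4*1)*4 + 3))*(-15) = (-7 + (-1/12 - 7*((4*1)*4 + 3)/24 - ((4*1)*4 + 3)**2/8))*(-15) = (-7 + (-1/12 - 7*(4*4 + 3)/24 - (4*4 + 3)**2/8))*(-15) = (-7 + (-1/12 - 7*(16 + 3)/24 - (16 + 3)**2/8))*(-15) = (-7 + (-1/12 - 7/24*19 - 1/8*19**2))*(-15) = (-7 + (-1/12 - 133/24 - 1/8*361))*(-15) = (-7 + (-1/12 - 133/24 - 361/8))*(-15) = (-7 - 203/4)*(-15) = -231/4*(-15) = 3465/4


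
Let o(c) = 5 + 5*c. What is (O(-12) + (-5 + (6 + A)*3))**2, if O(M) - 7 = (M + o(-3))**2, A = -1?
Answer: 251001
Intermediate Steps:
O(M) = 7 + (-10 + M)**2 (O(M) = 7 + (M + (5 + 5*(-3)))**2 = 7 + (M + (5 - 15))**2 = 7 + (M - 10)**2 = 7 + (-10 + M)**2)
(O(-12) + (-5 + (6 + A)*3))**2 = ((7 + (-10 - 12)**2) + (-5 + (6 - 1)*3))**2 = ((7 + (-22)**2) + (-5 + 5*3))**2 = ((7 + 484) + (-5 + 15))**2 = (491 + 10)**2 = 501**2 = 251001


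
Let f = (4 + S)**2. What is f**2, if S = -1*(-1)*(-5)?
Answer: 1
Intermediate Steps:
S = -5 (S = 1*(-5) = -5)
f = 1 (f = (4 - 5)**2 = (-1)**2 = 1)
f**2 = 1**2 = 1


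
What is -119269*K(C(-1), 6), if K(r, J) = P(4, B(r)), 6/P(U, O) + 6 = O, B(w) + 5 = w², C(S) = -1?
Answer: 357807/5 ≈ 71561.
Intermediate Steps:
B(w) = -5 + w²
P(U, O) = 6/(-6 + O)
K(r, J) = 6/(-11 + r²) (K(r, J) = 6/(-6 + (-5 + r²)) = 6/(-11 + r²))
-119269*K(C(-1), 6) = -715614/(-11 + (-1)²) = -715614/(-11 + 1) = -715614/(-10) = -715614*(-1)/10 = -119269*(-⅗) = 357807/5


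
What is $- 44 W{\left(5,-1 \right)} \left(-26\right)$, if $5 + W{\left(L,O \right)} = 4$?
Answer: $-1144$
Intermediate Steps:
$W{\left(L,O \right)} = -1$ ($W{\left(L,O \right)} = -5 + 4 = -1$)
$- 44 W{\left(5,-1 \right)} \left(-26\right) = \left(-44\right) \left(-1\right) \left(-26\right) = 44 \left(-26\right) = -1144$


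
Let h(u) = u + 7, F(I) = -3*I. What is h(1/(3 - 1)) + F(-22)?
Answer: 147/2 ≈ 73.500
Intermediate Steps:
h(u) = 7 + u
h(1/(3 - 1)) + F(-22) = (7 + 1/(3 - 1)) - 3*(-22) = (7 + 1/2) + 66 = (7 + ½) + 66 = 15/2 + 66 = 147/2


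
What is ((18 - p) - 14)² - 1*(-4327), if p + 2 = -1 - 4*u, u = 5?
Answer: 5056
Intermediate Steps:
p = -23 (p = -2 + (-1 - 4*5) = -2 + (-1 - 20) = -2 - 21 = -23)
((18 - p) - 14)² - 1*(-4327) = ((18 - 1*(-23)) - 14)² - 1*(-4327) = ((18 + 23) - 14)² + 4327 = (41 - 14)² + 4327 = 27² + 4327 = 729 + 4327 = 5056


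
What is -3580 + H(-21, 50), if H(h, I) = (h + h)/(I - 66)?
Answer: -28619/8 ≈ -3577.4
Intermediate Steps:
H(h, I) = 2*h/(-66 + I) (H(h, I) = (2*h)/(-66 + I) = 2*h/(-66 + I))
-3580 + H(-21, 50) = -3580 + 2*(-21)/(-66 + 50) = -3580 + 2*(-21)/(-16) = -3580 + 2*(-21)*(-1/16) = -3580 + 21/8 = -28619/8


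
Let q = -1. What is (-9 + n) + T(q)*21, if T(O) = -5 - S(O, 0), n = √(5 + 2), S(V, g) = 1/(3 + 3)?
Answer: -235/2 + √7 ≈ -114.85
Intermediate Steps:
S(V, g) = ⅙ (S(V, g) = 1/6 = ⅙)
n = √7 ≈ 2.6458
T(O) = -31/6 (T(O) = -5 - 1*⅙ = -5 - ⅙ = -31/6)
(-9 + n) + T(q)*21 = (-9 + √7) - 31/6*21 = (-9 + √7) - 217/2 = -235/2 + √7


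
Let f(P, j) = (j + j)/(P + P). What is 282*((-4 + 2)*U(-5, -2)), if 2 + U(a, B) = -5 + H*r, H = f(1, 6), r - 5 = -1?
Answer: -9588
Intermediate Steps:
r = 4 (r = 5 - 1 = 4)
f(P, j) = j/P (f(P, j) = (2*j)/((2*P)) = (2*j)*(1/(2*P)) = j/P)
H = 6 (H = 6/1 = 6*1 = 6)
U(a, B) = 17 (U(a, B) = -2 + (-5 + 6*4) = -2 + (-5 + 24) = -2 + 19 = 17)
282*((-4 + 2)*U(-5, -2)) = 282*((-4 + 2)*17) = 282*(-2*17) = 282*(-34) = -9588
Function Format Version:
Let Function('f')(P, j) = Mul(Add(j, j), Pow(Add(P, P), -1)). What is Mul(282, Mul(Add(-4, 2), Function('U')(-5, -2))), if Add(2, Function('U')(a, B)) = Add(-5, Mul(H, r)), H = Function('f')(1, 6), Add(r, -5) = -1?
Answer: -9588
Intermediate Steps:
r = 4 (r = Add(5, -1) = 4)
Function('f')(P, j) = Mul(j, Pow(P, -1)) (Function('f')(P, j) = Mul(Mul(2, j), Pow(Mul(2, P), -1)) = Mul(Mul(2, j), Mul(Rational(1, 2), Pow(P, -1))) = Mul(j, Pow(P, -1)))
H = 6 (H = Mul(6, Pow(1, -1)) = Mul(6, 1) = 6)
Function('U')(a, B) = 17 (Function('U')(a, B) = Add(-2, Add(-5, Mul(6, 4))) = Add(-2, Add(-5, 24)) = Add(-2, 19) = 17)
Mul(282, Mul(Add(-4, 2), Function('U')(-5, -2))) = Mul(282, Mul(Add(-4, 2), 17)) = Mul(282, Mul(-2, 17)) = Mul(282, -34) = -9588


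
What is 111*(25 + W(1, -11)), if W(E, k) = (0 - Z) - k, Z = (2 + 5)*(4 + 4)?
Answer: -2220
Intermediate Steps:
Z = 56 (Z = 7*8 = 56)
W(E, k) = -56 - k (W(E, k) = (0 - 1*56) - k = (0 - 56) - k = -56 - k)
111*(25 + W(1, -11)) = 111*(25 + (-56 - 1*(-11))) = 111*(25 + (-56 + 11)) = 111*(25 - 45) = 111*(-20) = -2220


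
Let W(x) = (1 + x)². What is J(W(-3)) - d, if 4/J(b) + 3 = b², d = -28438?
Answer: 369698/13 ≈ 28438.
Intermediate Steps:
J(b) = 4/(-3 + b²)
J(W(-3)) - d = 4/(-3 + ((1 - 3)²)²) - 1*(-28438) = 4/(-3 + ((-2)²)²) + 28438 = 4/(-3 + 4²) + 28438 = 4/(-3 + 16) + 28438 = 4/13 + 28438 = 369698/13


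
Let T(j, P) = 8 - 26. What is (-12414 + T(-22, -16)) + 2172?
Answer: -10260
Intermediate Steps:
T(j, P) = -18
(-12414 + T(-22, -16)) + 2172 = (-12414 - 18) + 2172 = -12432 + 2172 = -10260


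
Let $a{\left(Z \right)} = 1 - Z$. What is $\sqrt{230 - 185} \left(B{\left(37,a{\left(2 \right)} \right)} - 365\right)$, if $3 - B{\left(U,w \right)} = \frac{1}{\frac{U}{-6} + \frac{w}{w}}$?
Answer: $- \frac{33648 \sqrt{5}}{31} \approx -2427.1$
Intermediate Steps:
$B{\left(U,w \right)} = 3 - \frac{1}{1 - \frac{U}{6}}$ ($B{\left(U,w \right)} = 3 - \frac{1}{\frac{U}{-6} + \frac{w}{w}} = 3 - \frac{1}{U \left(- \frac{1}{6}\right) + 1} = 3 - \frac{1}{- \frac{U}{6} + 1} = 3 - \frac{1}{1 - \frac{U}{6}}$)
$\sqrt{230 - 185} \left(B{\left(37,a{\left(2 \right)} \right)} - 365\right) = \sqrt{230 - 185} \left(\frac{3 \left(-4 + 37\right)}{-6 + 37} - 365\right) = \sqrt{45} \left(3 \cdot \frac{1}{31} \cdot 33 - 365\right) = 3 \sqrt{5} \left(3 \cdot \frac{1}{31} \cdot 33 - 365\right) = 3 \sqrt{5} \left(\frac{99}{31} - 365\right) = 3 \sqrt{5} \left(- \frac{11216}{31}\right) = - \frac{33648 \sqrt{5}}{31}$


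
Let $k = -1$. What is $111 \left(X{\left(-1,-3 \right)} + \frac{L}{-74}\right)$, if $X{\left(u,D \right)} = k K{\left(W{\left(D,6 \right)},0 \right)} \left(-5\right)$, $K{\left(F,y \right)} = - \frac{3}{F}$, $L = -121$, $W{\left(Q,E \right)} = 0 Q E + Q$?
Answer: $\frac{1473}{2} \approx 736.5$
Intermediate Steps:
$W{\left(Q,E \right)} = Q$ ($W{\left(Q,E \right)} = 0 E + Q = 0 + Q = Q$)
$X{\left(u,D \right)} = - \frac{15}{D}$ ($X{\left(u,D \right)} = - \frac{-3}{D} \left(-5\right) = \frac{3}{D} \left(-5\right) = - \frac{15}{D}$)
$111 \left(X{\left(-1,-3 \right)} + \frac{L}{-74}\right) = 111 \left(- \frac{15}{-3} - \frac{121}{-74}\right) = 111 \left(\left(-15\right) \left(- \frac{1}{3}\right) - - \frac{121}{74}\right) = 111 \left(5 + \frac{121}{74}\right) = 111 \cdot \frac{491}{74} = \frac{1473}{2}$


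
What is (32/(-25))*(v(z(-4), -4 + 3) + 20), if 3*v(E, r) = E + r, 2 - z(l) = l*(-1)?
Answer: -608/25 ≈ -24.320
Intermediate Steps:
z(l) = 2 + l (z(l) = 2 - l*(-1) = 2 - (-1)*l = 2 + l)
v(E, r) = E/3 + r/3 (v(E, r) = (E + r)/3 = E/3 + r/3)
(32/(-25))*(v(z(-4), -4 + 3) + 20) = (32/(-25))*(((2 - 4)/3 + (-4 + 3)/3) + 20) = (32*(-1/25))*(((1/3)*(-2) + (1/3)*(-1)) + 20) = -32*((-2/3 - 1/3) + 20)/25 = -32*(-1 + 20)/25 = -32/25*19 = -608/25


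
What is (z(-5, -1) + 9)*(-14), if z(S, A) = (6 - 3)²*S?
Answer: 504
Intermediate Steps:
z(S, A) = 9*S (z(S, A) = 3²*S = 9*S)
(z(-5, -1) + 9)*(-14) = (9*(-5) + 9)*(-14) = (-45 + 9)*(-14) = -36*(-14) = 504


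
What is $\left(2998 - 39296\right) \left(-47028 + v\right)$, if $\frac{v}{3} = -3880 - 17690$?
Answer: $4055865924$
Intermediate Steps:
$v = -64710$ ($v = 3 \left(-3880 - 17690\right) = 3 \left(-21570\right) = -64710$)
$\left(2998 - 39296\right) \left(-47028 + v\right) = \left(2998 - 39296\right) \left(-47028 - 64710\right) = \left(-36298\right) \left(-111738\right) = 4055865924$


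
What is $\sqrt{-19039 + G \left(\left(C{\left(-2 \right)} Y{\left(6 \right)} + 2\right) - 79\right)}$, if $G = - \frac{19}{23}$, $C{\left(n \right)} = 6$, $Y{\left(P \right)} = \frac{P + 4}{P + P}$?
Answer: $\frac{i \sqrt{10040167}}{23} \approx 137.77 i$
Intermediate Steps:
$Y{\left(P \right)} = \frac{4 + P}{2 P}$
$G = - \frac{19}{23}$ ($G = \left(-19\right) \frac{1}{23} = - \frac{19}{23} \approx -0.82609$)
$\sqrt{-19039 + G \left(\left(C{\left(-2 \right)} Y{\left(6 \right)} + 2\right) - 79\right)} = \sqrt{-19039 - \frac{19 \left(\left(6 \frac{4 + 6}{2 \cdot 6} + 2\right) - 79\right)}{23}} = \sqrt{-19039 - \frac{19 \left(\left(6 \cdot \frac{1}{2} \cdot \frac{1}{6} \cdot 10 + 2\right) - 79\right)}{23}} = \sqrt{-19039 - \frac{19 \left(\left(6 \cdot \frac{5}{6} + 2\right) - 79\right)}{23}} = \sqrt{-19039 - \frac{19 \left(\left(5 + 2\right) - 79\right)}{23}} = \sqrt{-19039 - \frac{19 \left(7 - 79\right)}{23}} = \sqrt{-19039 - - \frac{1368}{23}} = \sqrt{-19039 + \frac{1368}{23}} = \sqrt{- \frac{436529}{23}} = \frac{i \sqrt{10040167}}{23}$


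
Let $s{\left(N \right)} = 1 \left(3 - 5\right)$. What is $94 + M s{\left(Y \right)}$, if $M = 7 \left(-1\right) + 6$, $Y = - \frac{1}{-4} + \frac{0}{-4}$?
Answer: $96$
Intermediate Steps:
$Y = \frac{1}{4}$ ($Y = \left(-1\right) \left(- \frac{1}{4}\right) + 0 \left(- \frac{1}{4}\right) = \frac{1}{4} + 0 = \frac{1}{4} \approx 0.25$)
$s{\left(N \right)} = -2$ ($s{\left(N \right)} = 1 \left(-2\right) = -2$)
$M = -1$ ($M = -7 + 6 = -1$)
$94 + M s{\left(Y \right)} = 94 - -2 = 94 + 2 = 96$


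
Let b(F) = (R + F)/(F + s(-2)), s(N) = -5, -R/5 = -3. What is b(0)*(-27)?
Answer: 81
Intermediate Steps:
R = 15 (R = -5*(-3) = 15)
b(F) = (15 + F)/(-5 + F) (b(F) = (15 + F)/(F - 5) = (15 + F)/(-5 + F))
b(0)*(-27) = ((15 + 0)/(-5 + 0))*(-27) = (15/(-5))*(-27) = -1/5*15*(-27) = -3*(-27) = 81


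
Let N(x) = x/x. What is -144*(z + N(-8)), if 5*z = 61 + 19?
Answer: -2448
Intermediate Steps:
N(x) = 1
z = 16 (z = (61 + 19)/5 = (⅕)*80 = 16)
-144*(z + N(-8)) = -144*(16 + 1) = -144*17 = -2448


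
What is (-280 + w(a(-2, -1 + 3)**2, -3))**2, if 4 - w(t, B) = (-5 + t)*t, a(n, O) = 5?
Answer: 602176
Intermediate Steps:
w(t, B) = 4 - t*(-5 + t) (w(t, B) = 4 - (-5 + t)*t = 4 - t*(-5 + t))
(-280 + w(a(-2, -1 + 3)**2, -3))**2 = (-280 + (4 - (5**2)**2 + 5*5**2))**2 = (-280 + (4 - 1*25**2 + 5*25))**2 = (-280 + (4 - 1*625 + 125))**2 = (-280 + (4 - 625 + 125))**2 = (-280 - 496)**2 = (-776)**2 = 602176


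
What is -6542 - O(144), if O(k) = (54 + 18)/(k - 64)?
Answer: -65429/10 ≈ -6542.9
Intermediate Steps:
O(k) = 72/(-64 + k)
-6542 - O(144) = -6542 - 72/(-64 + 144) = -6542 - 72/80 = -6542 - 1*9/10 = -6542 - 9/10 = -65429/10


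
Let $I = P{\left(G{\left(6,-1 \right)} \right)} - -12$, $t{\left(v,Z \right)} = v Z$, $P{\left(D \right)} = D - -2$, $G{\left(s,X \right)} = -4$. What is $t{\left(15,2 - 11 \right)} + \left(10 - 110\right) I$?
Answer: $-1135$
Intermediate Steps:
$P{\left(D \right)} = 2 + D$ ($P{\left(D \right)} = D + 2 = 2 + D$)
$t{\left(v,Z \right)} = Z v$
$I = 10$ ($I = \left(2 - 4\right) - -12 = -2 + 12 = 10$)
$t{\left(15,2 - 11 \right)} + \left(10 - 110\right) I = \left(2 - 11\right) 15 + \left(10 - 110\right) 10 = \left(-9\right) 15 + \left(10 - 110\right) 10 = -135 - 1000 = -1135$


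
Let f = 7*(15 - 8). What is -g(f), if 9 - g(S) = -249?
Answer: -258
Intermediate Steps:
f = 49 (f = 7*7 = 49)
g(S) = 258 (g(S) = 9 - 1*(-249) = 9 + 249 = 258)
-g(f) = -1*258 = -258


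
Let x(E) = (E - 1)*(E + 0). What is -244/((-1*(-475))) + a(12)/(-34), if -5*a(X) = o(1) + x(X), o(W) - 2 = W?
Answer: 4529/16150 ≈ 0.28043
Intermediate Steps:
x(E) = E*(-1 + E) (x(E) = (-1 + E)*E = E*(-1 + E))
o(W) = 2 + W
a(X) = -⅗ - X*(-1 + X)/5 (a(X) = -((2 + 1) + X*(-1 + X))/5 = -(3 + X*(-1 + X))/5 = -⅗ - X*(-1 + X)/5)
-244/((-1*(-475))) + a(12)/(-34) = -244/((-1*(-475))) + (-⅗ - ⅕*12² + (⅕)*12)/(-34) = -244/475 + (-⅗ - ⅕*144 + 12/5)*(-1/34) = -244*1/475 + (-⅗ - 144/5 + 12/5)*(-1/34) = -244/475 - 27*(-1/34) = -244/475 + 27/34 = 4529/16150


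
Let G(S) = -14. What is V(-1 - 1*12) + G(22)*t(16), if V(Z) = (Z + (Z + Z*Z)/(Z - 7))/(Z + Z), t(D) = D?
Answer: -1116/5 ≈ -223.20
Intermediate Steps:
V(Z) = (Z + (Z + Z²)/(-7 + Z))/(2*Z) (V(Z) = (Z + (Z + Z²)/(-7 + Z))/((2*Z)) = (Z + (Z + Z²)/(-7 + Z))*(1/(2*Z)) = (Z + (Z + Z²)/(-7 + Z))/(2*Z))
V(-1 - 1*12) + G(22)*t(16) = (-3 + (-1 - 1*12))/(-7 + (-1 - 1*12)) - 14*16 = (-3 + (-1 - 12))/(-7 + (-1 - 12)) - 224 = (-3 - 13)/(-7 - 13) - 224 = -16/(-20) - 224 = -1/20*(-16) - 224 = ⅘ - 224 = -1116/5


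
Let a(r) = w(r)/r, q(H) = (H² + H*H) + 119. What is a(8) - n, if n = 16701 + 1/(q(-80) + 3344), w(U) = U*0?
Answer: -271608364/16263 ≈ -16701.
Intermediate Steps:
w(U) = 0
q(H) = 119 + 2*H² (q(H) = (H² + H²) + 119 = 2*H² + 119 = 119 + 2*H²)
a(r) = 0 (a(r) = 0/r = 0)
n = 271608364/16263 (n = 16701 + 1/((119 + 2*(-80)²) + 3344) = 16701 + 1/((119 + 2*6400) + 3344) = 16701 + 1/((119 + 12800) + 3344) = 16701 + 1/(12919 + 3344) = 16701 + 1/16263 = 271608364/16263 ≈ 16701.)
a(8) - n = 0 - 1*271608364/16263 = 0 - 271608364/16263 = -271608364/16263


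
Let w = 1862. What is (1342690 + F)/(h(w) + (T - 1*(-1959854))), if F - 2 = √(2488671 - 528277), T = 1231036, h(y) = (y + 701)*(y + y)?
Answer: 51642/489827 + √1960394/12735502 ≈ 0.10554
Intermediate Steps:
h(y) = 2*y*(701 + y) (h(y) = (701 + y)*(2*y) = 2*y*(701 + y))
F = 2 + √1960394 (F = 2 + √(2488671 - 528277) = 2 + √1960394 ≈ 1402.1)
(1342690 + F)/(h(w) + (T - 1*(-1959854))) = (1342690 + (2 + √1960394))/(2*1862*(701 + 1862) + (1231036 - 1*(-1959854))) = (1342692 + √1960394)/(2*1862*2563 + (1231036 + 1959854)) = (1342692 + √1960394)/(9544612 + 3190890) = (1342692 + √1960394)/12735502 = (1342692 + √1960394)*(1/12735502) = 51642/489827 + √1960394/12735502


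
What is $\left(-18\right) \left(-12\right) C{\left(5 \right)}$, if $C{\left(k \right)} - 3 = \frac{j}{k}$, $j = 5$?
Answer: $864$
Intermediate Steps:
$C{\left(k \right)} = 3 + \frac{5}{k}$
$\left(-18\right) \left(-12\right) C{\left(5 \right)} = \left(-18\right) \left(-12\right) \left(3 + \frac{5}{5}\right) = 216 \left(3 + 5 \cdot \frac{1}{5}\right) = 216 \left(3 + 1\right) = 216 \cdot 4 = 864$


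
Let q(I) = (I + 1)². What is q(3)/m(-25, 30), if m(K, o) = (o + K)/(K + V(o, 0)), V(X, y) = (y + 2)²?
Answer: -336/5 ≈ -67.200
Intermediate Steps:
V(X, y) = (2 + y)²
m(K, o) = (K + o)/(4 + K) (m(K, o) = (o + K)/(K + (2 + 0)²) = (K + o)/(K + 2²) = (K + o)/(K + 4) = (K + o)/(4 + K))
q(I) = (1 + I)²
q(3)/m(-25, 30) = (1 + 3)²/(((-25 + 30)/(4 - 25))) = 4²/((5/(-21))) = 16/((-1/21*5)) = 16/(-5/21) = 16*(-21/5) = -336/5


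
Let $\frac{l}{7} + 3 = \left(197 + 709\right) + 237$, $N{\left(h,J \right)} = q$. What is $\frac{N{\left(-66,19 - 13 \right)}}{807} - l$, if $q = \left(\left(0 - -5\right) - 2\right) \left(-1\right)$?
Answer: $- \frac{2146621}{269} \approx -7980.0$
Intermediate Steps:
$q = -3$ ($q = \left(\left(0 + 5\right) - 2\right) \left(-1\right) = \left(5 - 2\right) \left(-1\right) = 3 \left(-1\right) = -3$)
$N{\left(h,J \right)} = -3$
$l = 7980$ ($l = -21 + 7 \left(\left(197 + 709\right) + 237\right) = -21 + 7 \left(906 + 237\right) = -21 + 7 \cdot 1143 = -21 + 8001 = 7980$)
$\frac{N{\left(-66,19 - 13 \right)}}{807} - l = - \frac{3}{807} - 7980 = \left(-3\right) \frac{1}{807} - 7980 = - \frac{1}{269} - 7980 = - \frac{2146621}{269}$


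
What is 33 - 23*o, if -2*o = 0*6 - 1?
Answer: 43/2 ≈ 21.500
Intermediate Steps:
o = 1/2 (o = -(0*6 - 1)/2 = -(0 - 1)/2 = -1/2*(-1) = 1/2 ≈ 0.50000)
33 - 23*o = 33 - 23*1/2 = 33 - 23/2 = 43/2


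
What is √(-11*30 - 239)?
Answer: I*√569 ≈ 23.854*I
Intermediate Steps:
√(-11*30 - 239) = √(-330 - 239) = √(-569) = I*√569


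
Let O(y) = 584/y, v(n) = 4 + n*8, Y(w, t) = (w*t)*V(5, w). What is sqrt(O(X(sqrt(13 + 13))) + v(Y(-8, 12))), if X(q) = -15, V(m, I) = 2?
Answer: 2*I*sqrt(88365)/15 ≈ 39.635*I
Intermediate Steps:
Y(w, t) = 2*t*w (Y(w, t) = (w*t)*2 = (t*w)*2 = 2*t*w)
v(n) = 4 + 8*n
sqrt(O(X(sqrt(13 + 13))) + v(Y(-8, 12))) = sqrt(584/(-15) + (4 + 8*(2*12*(-8)))) = sqrt(584*(-1/15) + (4 + 8*(-192))) = sqrt(-584/15 + (4 - 1536)) = sqrt(-584/15 - 1532) = sqrt(-23564/15) = 2*I*sqrt(88365)/15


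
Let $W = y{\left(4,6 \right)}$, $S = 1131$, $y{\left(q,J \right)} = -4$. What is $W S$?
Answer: $-4524$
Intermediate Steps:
$W = -4$
$W S = \left(-4\right) 1131 = -4524$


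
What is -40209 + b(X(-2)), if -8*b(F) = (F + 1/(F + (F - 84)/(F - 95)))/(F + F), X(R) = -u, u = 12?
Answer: -9171526427/228096 ≈ -40209.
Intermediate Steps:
X(R) = -12 (X(R) = -1*12 = -12)
b(F) = -(F + 1/(F + (-84 + F)/(-95 + F)))/(16*F) (b(F) = -(F + 1/(F + (F - 84)/(F - 95)))/(8*(F + F)) = -(F + 1/(F + (-84 + F)/(-95 + F)))/(8*(2*F)) = -(F + 1/(F + (-84 + F)/(-95 + F)))*1/(2*F)/8 = -(F + 1/(F + (-84 + F)/(-95 + F)))/(16*F))
-40209 + b(X(-2)) = -40209 + (1/16)*(-95 + (-12)**3 - 94*(-12)**2 - 83*(-12))/(-12*(84 - 1*(-12)**2 + 94*(-12))) = -40209 + (1/16)*(-1/12)*(-95 - 1728 - 94*144 + 996)/(84 - 1*144 - 1128) = -40209 + (1/16)*(-1/12)*(-95 - 1728 - 13536 + 996)/(84 - 144 - 1128) = -40209 + (1/16)*(-1/12)*(-14363)/(-1188) = -40209 + (1/16)*(-1/12)*(-1/1188)*(-14363) = -40209 - 14363/228096 = -9171526427/228096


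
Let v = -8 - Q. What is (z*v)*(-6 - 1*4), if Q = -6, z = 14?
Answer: 280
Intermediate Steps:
v = -2 (v = -8 - 1*(-6) = -8 + 6 = -2)
(z*v)*(-6 - 1*4) = (14*(-2))*(-6 - 1*4) = -28*(-6 - 4) = -28*(-10) = 280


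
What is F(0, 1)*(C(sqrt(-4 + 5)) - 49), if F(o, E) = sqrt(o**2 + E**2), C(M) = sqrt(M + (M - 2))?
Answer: -49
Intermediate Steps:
C(M) = sqrt(-2 + 2*M) (C(M) = sqrt(M + (-2 + M)) = sqrt(-2 + 2*M))
F(o, E) = sqrt(E**2 + o**2)
F(0, 1)*(C(sqrt(-4 + 5)) - 49) = sqrt(1**2 + 0**2)*(sqrt(-2 + 2*sqrt(-4 + 5)) - 49) = sqrt(1 + 0)*(sqrt(-2 + 2*sqrt(1)) - 49) = sqrt(1)*(sqrt(-2 + 2*1) - 49) = 1*(sqrt(-2 + 2) - 49) = 1*(sqrt(0) - 49) = 1*(0 - 49) = 1*(-49) = -49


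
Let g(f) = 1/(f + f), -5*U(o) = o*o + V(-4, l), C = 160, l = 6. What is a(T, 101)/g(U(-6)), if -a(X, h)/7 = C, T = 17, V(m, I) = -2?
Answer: 15232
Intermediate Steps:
a(X, h) = -1120 (a(X, h) = -7*160 = -1120)
U(o) = ⅖ - o²/5 (U(o) = -(o*o - 2)/5 = -(o² - 2)/5 = -(-2 + o²)/5 = ⅖ - o²/5)
g(f) = 1/(2*f)
a(T, 101)/g(U(-6)) = -1120/(1/(2*(⅖ - ⅕*(-6)²))) = -1120/(1/(2*(⅖ - ⅕*36))) = -1120/(1/(2*(⅖ - 36/5))) = -1120/(1/(2*(-34/5))) = -1120/((½)*(-5/34)) = -1120/(-5/68) = -1120*(-68/5) = 15232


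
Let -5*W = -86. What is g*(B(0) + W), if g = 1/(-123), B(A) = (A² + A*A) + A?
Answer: -86/615 ≈ -0.13984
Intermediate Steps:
B(A) = A + 2*A² (B(A) = (A² + A²) + A = 2*A² + A = A + 2*A²)
W = 86/5 (W = -⅕*(-86) = 86/5 ≈ 17.200)
g = -1/123 ≈ -0.0081301
g*(B(0) + W) = -(0*(1 + 2*0) + 86/5)/123 = -(0*(1 + 0) + 86/5)/123 = -(0*1 + 86/5)/123 = -(0 + 86/5)/123 = -1/123*86/5 = -86/615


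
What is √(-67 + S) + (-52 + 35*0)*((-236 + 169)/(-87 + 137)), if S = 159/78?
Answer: 1742/25 + I*√43914/26 ≈ 69.68 + 8.0599*I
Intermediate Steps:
S = 53/26 (S = 159*(1/78) = 53/26 ≈ 2.0385)
√(-67 + S) + (-52 + 35*0)*((-236 + 169)/(-87 + 137)) = √(-67 + 53/26) + (-52 + 35*0)*((-236 + 169)/(-87 + 137)) = √(-1689/26) + (-52 + 0)*(-67/50) = I*√43914/26 - (-3484)/50 = I*√43914/26 - 52*(-67/50) = I*√43914/26 + 1742/25 = 1742/25 + I*√43914/26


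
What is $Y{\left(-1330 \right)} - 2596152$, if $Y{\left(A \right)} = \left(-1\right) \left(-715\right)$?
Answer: $-2595437$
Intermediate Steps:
$Y{\left(A \right)} = 715$
$Y{\left(-1330 \right)} - 2596152 = 715 - 2596152 = -2595437$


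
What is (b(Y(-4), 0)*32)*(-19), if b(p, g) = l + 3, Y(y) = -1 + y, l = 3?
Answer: -3648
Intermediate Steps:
b(p, g) = 6 (b(p, g) = 3 + 3 = 6)
(b(Y(-4), 0)*32)*(-19) = (6*32)*(-19) = 192*(-19) = -3648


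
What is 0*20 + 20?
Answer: 20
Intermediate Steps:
0*20 + 20 = 0 + 20 = 20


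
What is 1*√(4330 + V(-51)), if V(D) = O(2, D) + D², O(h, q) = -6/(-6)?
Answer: 2*√1733 ≈ 83.259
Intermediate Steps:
O(h, q) = 1 (O(h, q) = -6*(-⅙) = 1)
V(D) = 1 + D²
1*√(4330 + V(-51)) = 1*√(4330 + (1 + (-51)²)) = 1*√(4330 + (1 + 2601)) = 1*√(4330 + 2602) = 1*√6932 = 1*(2*√1733) = 2*√1733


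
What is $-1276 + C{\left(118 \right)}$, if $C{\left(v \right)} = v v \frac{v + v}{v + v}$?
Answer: $12648$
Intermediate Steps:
$C{\left(v \right)} = v^{2}$ ($C{\left(v \right)} = v^{2} \frac{2 v}{2 v} = v^{2} \cdot 2 v \frac{1}{2 v} = v^{2} \cdot 1 = v^{2}$)
$-1276 + C{\left(118 \right)} = -1276 + 118^{2} = -1276 + 13924 = 12648$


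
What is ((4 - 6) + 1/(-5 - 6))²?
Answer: 529/121 ≈ 4.3719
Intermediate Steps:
((4 - 6) + 1/(-5 - 6))² = (-2 + 1/(-11))² = (-2 - 1/11)² = (-23/11)² = 529/121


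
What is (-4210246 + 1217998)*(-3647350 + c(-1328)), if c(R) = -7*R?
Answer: 10885959805392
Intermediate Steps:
(-4210246 + 1217998)*(-3647350 + c(-1328)) = (-4210246 + 1217998)*(-3647350 - 7*(-1328)) = -2992248*(-3647350 + 9296) = -2992248*(-3638054) = 10885959805392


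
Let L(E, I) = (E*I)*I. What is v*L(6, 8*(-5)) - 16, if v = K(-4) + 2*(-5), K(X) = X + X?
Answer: -172816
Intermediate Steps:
K(X) = 2*X
L(E, I) = E*I²
v = -18 (v = 2*(-4) + 2*(-5) = -8 - 10 = -18)
v*L(6, 8*(-5)) - 16 = -108*(8*(-5))² - 16 = -108*(-40)² - 16 = -108*1600 - 16 = -18*9600 - 16 = -172800 - 16 = -172816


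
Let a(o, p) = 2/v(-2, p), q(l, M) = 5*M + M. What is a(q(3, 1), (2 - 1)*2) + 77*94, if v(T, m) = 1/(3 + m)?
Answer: 7248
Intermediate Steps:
q(l, M) = 6*M
a(o, p) = 6 + 2*p (a(o, p) = 2/(1/(3 + p)) = 2*(3 + p) = 6 + 2*p)
a(q(3, 1), (2 - 1)*2) + 77*94 = (6 + 2*((2 - 1)*2)) + 77*94 = (6 + 2*(1*2)) + 7238 = (6 + 2*2) + 7238 = (6 + 4) + 7238 = 10 + 7238 = 7248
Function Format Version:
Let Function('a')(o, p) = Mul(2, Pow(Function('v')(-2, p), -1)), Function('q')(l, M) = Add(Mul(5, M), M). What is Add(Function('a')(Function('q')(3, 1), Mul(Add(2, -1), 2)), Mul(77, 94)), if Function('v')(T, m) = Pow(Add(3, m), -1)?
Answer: 7248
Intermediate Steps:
Function('q')(l, M) = Mul(6, M)
Function('a')(o, p) = Add(6, Mul(2, p)) (Function('a')(o, p) = Mul(2, Pow(Pow(Add(3, p), -1), -1)) = Mul(2, Add(3, p)) = Add(6, Mul(2, p)))
Add(Function('a')(Function('q')(3, 1), Mul(Add(2, -1), 2)), Mul(77, 94)) = Add(Add(6, Mul(2, Mul(Add(2, -1), 2))), Mul(77, 94)) = Add(Add(6, Mul(2, Mul(1, 2))), 7238) = Add(Add(6, Mul(2, 2)), 7238) = Add(Add(6, 4), 7238) = Add(10, 7238) = 7248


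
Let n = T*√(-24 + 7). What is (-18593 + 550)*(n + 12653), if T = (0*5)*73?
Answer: -228298079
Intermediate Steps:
T = 0 (T = 0*73 = 0)
n = 0 (n = 0*√(-24 + 7) = 0*√(-17) = 0*(I*√17) = 0)
(-18593 + 550)*(n + 12653) = (-18593 + 550)*(0 + 12653) = -18043*12653 = -228298079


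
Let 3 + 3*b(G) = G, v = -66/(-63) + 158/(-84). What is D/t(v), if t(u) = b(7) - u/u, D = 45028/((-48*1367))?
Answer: -11257/5468 ≈ -2.0587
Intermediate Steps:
D = -11257/16404 (D = 45028/(-65616) = 45028*(-1/65616) = -11257/16404 ≈ -0.68624)
v = -5/6 (v = -66*(-1/63) + 158*(-1/84) = 22/21 - 79/42 = -5/6 ≈ -0.83333)
b(G) = -1 + G/3
t(u) = 1/3 (t(u) = (-1 + (1/3)*7) - u/u = (-1 + 7/3) - 1*1 = 4/3 - 1 = 1/3)
D/t(v) = -11257/(16404*1/3) = -11257/16404*3 = -11257/5468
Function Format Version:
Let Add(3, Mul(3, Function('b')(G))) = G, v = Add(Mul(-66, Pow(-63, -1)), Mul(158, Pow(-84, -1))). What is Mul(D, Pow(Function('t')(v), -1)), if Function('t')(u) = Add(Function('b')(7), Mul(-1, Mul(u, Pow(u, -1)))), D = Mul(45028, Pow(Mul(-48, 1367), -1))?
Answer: Rational(-11257, 5468) ≈ -2.0587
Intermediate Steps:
D = Rational(-11257, 16404) (D = Mul(45028, Pow(-65616, -1)) = Mul(45028, Rational(-1, 65616)) = Rational(-11257, 16404) ≈ -0.68624)
v = Rational(-5, 6) (v = Add(Mul(-66, Rational(-1, 63)), Mul(158, Rational(-1, 84))) = Add(Rational(22, 21), Rational(-79, 42)) = Rational(-5, 6) ≈ -0.83333)
Function('b')(G) = Add(-1, Mul(Rational(1, 3), G))
Function('t')(u) = Rational(1, 3) (Function('t')(u) = Add(Add(-1, Mul(Rational(1, 3), 7)), Mul(-1, Mul(u, Pow(u, -1)))) = Add(Add(-1, Rational(7, 3)), Mul(-1, 1)) = Add(Rational(4, 3), -1) = Rational(1, 3))
Mul(D, Pow(Function('t')(v), -1)) = Mul(Rational(-11257, 16404), Pow(Rational(1, 3), -1)) = Mul(Rational(-11257, 16404), 3) = Rational(-11257, 5468)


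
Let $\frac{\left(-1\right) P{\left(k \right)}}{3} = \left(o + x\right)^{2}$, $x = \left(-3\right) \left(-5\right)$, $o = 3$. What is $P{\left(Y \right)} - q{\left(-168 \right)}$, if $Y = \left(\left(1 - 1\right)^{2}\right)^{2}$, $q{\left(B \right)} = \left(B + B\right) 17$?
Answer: $4740$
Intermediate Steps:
$q{\left(B \right)} = 34 B$ ($q{\left(B \right)} = 2 B 17 = 34 B$)
$Y = 0$ ($Y = \left(0^{2}\right)^{2} = 0^{2} = 0$)
$x = 15$
$P{\left(k \right)} = -972$ ($P{\left(k \right)} = - 3 \left(3 + 15\right)^{2} = - 3 \cdot 18^{2} = \left(-3\right) 324 = -972$)
$P{\left(Y \right)} - q{\left(-168 \right)} = -972 - 34 \left(-168\right) = -972 - -5712 = -972 + 5712 = 4740$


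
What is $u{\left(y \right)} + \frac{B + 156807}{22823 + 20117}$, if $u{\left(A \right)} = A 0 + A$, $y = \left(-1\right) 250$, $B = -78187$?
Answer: $- \frac{532819}{2147} \approx -248.17$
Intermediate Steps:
$y = -250$
$u{\left(A \right)} = A$ ($u{\left(A \right)} = 0 + A = A$)
$u{\left(y \right)} + \frac{B + 156807}{22823 + 20117} = -250 + \frac{-78187 + 156807}{22823 + 20117} = -250 + \frac{78620}{42940} = -250 + 78620 \cdot \frac{1}{42940} = -250 + \frac{3931}{2147} = - \frac{532819}{2147}$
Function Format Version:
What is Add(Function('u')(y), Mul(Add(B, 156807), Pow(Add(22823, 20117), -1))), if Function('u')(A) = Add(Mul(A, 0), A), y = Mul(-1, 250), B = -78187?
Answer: Rational(-532819, 2147) ≈ -248.17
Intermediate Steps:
y = -250
Function('u')(A) = A (Function('u')(A) = Add(0, A) = A)
Add(Function('u')(y), Mul(Add(B, 156807), Pow(Add(22823, 20117), -1))) = Add(-250, Mul(Add(-78187, 156807), Pow(Add(22823, 20117), -1))) = Add(-250, Mul(78620, Pow(42940, -1))) = Add(-250, Mul(78620, Rational(1, 42940))) = Add(-250, Rational(3931, 2147)) = Rational(-532819, 2147)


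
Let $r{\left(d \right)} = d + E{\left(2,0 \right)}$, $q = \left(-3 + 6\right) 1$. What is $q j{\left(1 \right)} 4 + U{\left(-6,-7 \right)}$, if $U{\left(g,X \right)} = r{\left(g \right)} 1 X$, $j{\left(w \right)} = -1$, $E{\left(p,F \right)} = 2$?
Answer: $16$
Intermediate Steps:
$q = 3$ ($q = 3 \cdot 1 = 3$)
$r{\left(d \right)} = 2 + d$ ($r{\left(d \right)} = d + 2 = 2 + d$)
$U{\left(g,X \right)} = X \left(2 + g\right)$ ($U{\left(g,X \right)} = \left(2 + g\right) 1 X = \left(2 + g\right) X = X \left(2 + g\right)$)
$q j{\left(1 \right)} 4 + U{\left(-6,-7 \right)} = 3 \left(\left(-1\right) 4\right) - 7 \left(2 - 6\right) = 3 \left(-4\right) - -28 = -12 + 28 = 16$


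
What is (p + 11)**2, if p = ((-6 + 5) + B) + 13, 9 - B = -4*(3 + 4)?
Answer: 3600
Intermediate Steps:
B = 37 (B = 9 - (-4)*(3 + 4) = 9 - (-4)*7 = 9 - 1*(-28) = 9 + 28 = 37)
p = 49 (p = ((-6 + 5) + 37) + 13 = (-1 + 37) + 13 = 36 + 13 = 49)
(p + 11)**2 = (49 + 11)**2 = 60**2 = 3600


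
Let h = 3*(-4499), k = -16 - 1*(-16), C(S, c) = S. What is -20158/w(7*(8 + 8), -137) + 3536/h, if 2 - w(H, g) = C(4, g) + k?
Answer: 136032727/13497 ≈ 10079.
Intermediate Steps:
k = 0 (k = -16 + 16 = 0)
w(H, g) = -2 (w(H, g) = 2 - (4 + 0) = 2 - 1*4 = 2 - 4 = -2)
h = -13497
-20158/w(7*(8 + 8), -137) + 3536/h = -20158/(-2) + 3536/(-13497) = -20158*(-½) + 3536*(-1/13497) = 10079 - 3536/13497 = 136032727/13497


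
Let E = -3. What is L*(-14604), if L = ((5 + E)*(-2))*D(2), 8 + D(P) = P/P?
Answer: -408912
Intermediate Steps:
D(P) = -7 (D(P) = -8 + P/P = -8 + 1 = -7)
L = 28 (L = ((5 - 3)*(-2))*(-7) = (2*(-2))*(-7) = -4*(-7) = 28)
L*(-14604) = 28*(-14604) = -408912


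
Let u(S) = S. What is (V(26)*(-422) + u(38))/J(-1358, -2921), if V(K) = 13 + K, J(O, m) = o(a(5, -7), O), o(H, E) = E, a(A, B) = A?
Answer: 8210/679 ≈ 12.091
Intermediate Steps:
J(O, m) = O
(V(26)*(-422) + u(38))/J(-1358, -2921) = ((13 + 26)*(-422) + 38)/(-1358) = (39*(-422) + 38)*(-1/1358) = (-16458 + 38)*(-1/1358) = -16420*(-1/1358) = 8210/679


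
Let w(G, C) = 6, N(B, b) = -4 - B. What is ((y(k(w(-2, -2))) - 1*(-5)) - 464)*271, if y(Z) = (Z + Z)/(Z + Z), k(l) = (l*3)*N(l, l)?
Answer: -124118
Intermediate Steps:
k(l) = 3*l*(-4 - l) (k(l) = (l*3)*(-4 - l) = (3*l)*(-4 - l) = 3*l*(-4 - l))
y(Z) = 1 (y(Z) = (2*Z)/((2*Z)) = (2*Z)*(1/(2*Z)) = 1)
((y(k(w(-2, -2))) - 1*(-5)) - 464)*271 = ((1 - 1*(-5)) - 464)*271 = ((1 + 5) - 464)*271 = (6 - 464)*271 = -458*271 = -124118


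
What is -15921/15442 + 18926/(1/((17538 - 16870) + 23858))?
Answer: 7167853275671/15442 ≈ 4.6418e+8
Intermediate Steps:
-15921/15442 + 18926/(1/((17538 - 16870) + 23858)) = -15921*1/15442 + 18926/(1/(668 + 23858)) = -15921/15442 + 18926/(1/24526) = -15921/15442 + 18926*24526 = -15921/15442 + 464179076 = 7167853275671/15442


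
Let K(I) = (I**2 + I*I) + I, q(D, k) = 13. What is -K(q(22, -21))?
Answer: -351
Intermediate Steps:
K(I) = I + 2*I**2 (K(I) = (I**2 + I**2) + I = 2*I**2 + I = I + 2*I**2)
-K(q(22, -21)) = -13*(1 + 2*13) = -13*(1 + 26) = -13*27 = -1*351 = -351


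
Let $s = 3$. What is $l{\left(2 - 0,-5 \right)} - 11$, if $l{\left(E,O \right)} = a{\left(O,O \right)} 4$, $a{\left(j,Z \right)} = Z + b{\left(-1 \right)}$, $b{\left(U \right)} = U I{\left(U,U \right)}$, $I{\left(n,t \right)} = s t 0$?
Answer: $-31$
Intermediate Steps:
$I{\left(n,t \right)} = 0$ ($I{\left(n,t \right)} = 3 t 0 = 0$)
$b{\left(U \right)} = 0$ ($b{\left(U \right)} = U 0 = 0$)
$a{\left(j,Z \right)} = Z$ ($a{\left(j,Z \right)} = Z + 0 = Z$)
$l{\left(E,O \right)} = 4 O$ ($l{\left(E,O \right)} = O 4 = 4 O$)
$l{\left(2 - 0,-5 \right)} - 11 = 4 \left(-5\right) - 11 = -20 - 11 = -31$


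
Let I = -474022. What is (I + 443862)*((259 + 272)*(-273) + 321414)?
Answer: -5321762160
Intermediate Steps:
(I + 443862)*((259 + 272)*(-273) + 321414) = (-474022 + 443862)*((259 + 272)*(-273) + 321414) = -30160*(531*(-273) + 321414) = -30160*(-144963 + 321414) = -30160*176451 = -5321762160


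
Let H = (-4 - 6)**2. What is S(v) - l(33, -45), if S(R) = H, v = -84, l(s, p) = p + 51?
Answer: 94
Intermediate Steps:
l(s, p) = 51 + p
H = 100 (H = (-10)**2 = 100)
S(R) = 100
S(v) - l(33, -45) = 100 - (51 - 45) = 100 - 1*6 = 100 - 6 = 94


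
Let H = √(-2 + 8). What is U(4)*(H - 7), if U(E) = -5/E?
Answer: 35/4 - 5*√6/4 ≈ 5.6881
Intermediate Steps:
H = √6 ≈ 2.4495
U(4)*(H - 7) = (-5/4)*(√6 - 7) = (-5*¼)*(-7 + √6) = -5*(-7 + √6)/4 = 35/4 - 5*√6/4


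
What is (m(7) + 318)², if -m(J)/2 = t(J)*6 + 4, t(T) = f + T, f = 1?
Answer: 45796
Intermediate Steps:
t(T) = 1 + T
m(J) = -20 - 12*J (m(J) = -2*((1 + J)*6 + 4) = -2*((6 + 6*J) + 4) = -2*(10 + 6*J) = -20 - 12*J)
(m(7) + 318)² = ((-20 - 12*7) + 318)² = ((-20 - 84) + 318)² = (-104 + 318)² = 214² = 45796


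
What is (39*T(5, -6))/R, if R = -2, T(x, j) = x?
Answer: -195/2 ≈ -97.500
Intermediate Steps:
(39*T(5, -6))/R = (39*5)/(-2) = 195*(-1/2) = -195/2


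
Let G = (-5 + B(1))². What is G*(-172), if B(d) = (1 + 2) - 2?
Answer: -2752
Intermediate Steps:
B(d) = 1 (B(d) = 3 - 2 = 1)
G = 16 (G = (-5 + 1)² = (-4)² = 16)
G*(-172) = 16*(-172) = -2752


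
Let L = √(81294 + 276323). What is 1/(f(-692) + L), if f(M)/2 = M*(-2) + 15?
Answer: 2798/7471187 - √357617/7471187 ≈ 0.00029446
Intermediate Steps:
L = √357617 ≈ 598.01
f(M) = 30 - 4*M (f(M) = 2*(M*(-2) + 15) = 2*(-2*M + 15) = 2*(15 - 2*M) = 30 - 4*M)
1/(f(-692) + L) = 1/((30 - 4*(-692)) + √357617) = 1/((30 + 2768) + √357617) = 1/(2798 + √357617)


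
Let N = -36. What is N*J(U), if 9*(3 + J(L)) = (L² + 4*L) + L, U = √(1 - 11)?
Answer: 148 - 20*I*√10 ≈ 148.0 - 63.246*I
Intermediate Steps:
U = I*√10 (U = √(-10) = I*√10 ≈ 3.1623*I)
J(L) = -3 + L²/9 + 5*L/9 (J(L) = -3 + ((L² + 4*L) + L)/9 = -3 + (L² + 5*L)/9 = -3 + (L²/9 + 5*L/9) = -3 + L²/9 + 5*L/9)
N*J(U) = -36*(-3 + (I*√10)²/9 + 5*(I*√10)/9) = -36*(-3 + (⅑)*(-10) + 5*I*√10/9) = -36*(-3 - 10/9 + 5*I*√10/9) = -36*(-37/9 + 5*I*√10/9) = 148 - 20*I*√10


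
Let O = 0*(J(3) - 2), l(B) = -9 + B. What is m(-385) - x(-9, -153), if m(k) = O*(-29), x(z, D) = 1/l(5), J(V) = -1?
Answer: 1/4 ≈ 0.25000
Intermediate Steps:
O = 0 (O = 0*(-1 - 2) = 0*(-3) = 0)
x(z, D) = -1/4 (x(z, D) = 1/(-9 + 5) = 1/(-4) = -1/4)
m(k) = 0 (m(k) = 0*(-29) = 0)
m(-385) - x(-9, -153) = 0 - 1*(-1/4) = 0 + 1/4 = 1/4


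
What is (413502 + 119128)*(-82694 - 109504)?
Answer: -102370420740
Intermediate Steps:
(413502 + 119128)*(-82694 - 109504) = 532630*(-192198) = -102370420740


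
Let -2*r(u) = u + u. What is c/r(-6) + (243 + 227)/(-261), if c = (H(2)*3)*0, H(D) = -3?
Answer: -470/261 ≈ -1.8008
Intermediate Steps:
r(u) = -u (r(u) = -(u + u)/2 = -u)
c = 0 (c = -3*3*0 = -9*0 = 0)
c/r(-6) + (243 + 227)/(-261) = 0/((-1*(-6))) + (243 + 227)/(-261) = 0/6 + 470*(-1/261) = 0*(⅙) - 470/261 = 0 - 470/261 = -470/261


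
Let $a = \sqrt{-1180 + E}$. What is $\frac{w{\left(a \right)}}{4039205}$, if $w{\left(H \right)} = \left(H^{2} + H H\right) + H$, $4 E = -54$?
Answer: $- \frac{2387}{4039205} + \frac{i \sqrt{4774}}{8078410} \approx -0.00059096 + 8.5529 \cdot 10^{-6} i$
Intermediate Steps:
$E = - \frac{27}{2}$ ($E = \frac{1}{4} \left(-54\right) = - \frac{27}{2} \approx -13.5$)
$a = \frac{i \sqrt{4774}}{2}$ ($a = \sqrt{-1180 - \frac{27}{2}} = \sqrt{- \frac{2387}{2}} = \frac{i \sqrt{4774}}{2} \approx 34.547 i$)
$w{\left(H \right)} = H + 2 H^{2}$ ($w{\left(H \right)} = \left(H^{2} + H^{2}\right) + H = 2 H^{2} + H = H + 2 H^{2}$)
$\frac{w{\left(a \right)}}{4039205} = \frac{\frac{i \sqrt{4774}}{2} \left(1 + 2 \frac{i \sqrt{4774}}{2}\right)}{4039205} = \frac{i \sqrt{4774}}{2} \left(1 + i \sqrt{4774}\right) \frac{1}{4039205} = \frac{i \sqrt{4774} \left(1 + i \sqrt{4774}\right)}{2} \cdot \frac{1}{4039205} = \frac{i \sqrt{4774} \left(1 + i \sqrt{4774}\right)}{8078410}$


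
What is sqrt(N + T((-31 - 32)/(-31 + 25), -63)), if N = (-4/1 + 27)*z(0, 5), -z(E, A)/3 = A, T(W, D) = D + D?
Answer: I*sqrt(471) ≈ 21.703*I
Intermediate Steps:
T(W, D) = 2*D
z(E, A) = -3*A
N = -345 (N = (-4/1 + 27)*(-3*5) = (-4*1 + 27)*(-15) = (-4 + 27)*(-15) = 23*(-15) = -345)
sqrt(N + T((-31 - 32)/(-31 + 25), -63)) = sqrt(-345 + 2*(-63)) = sqrt(-345 - 126) = sqrt(-471) = I*sqrt(471)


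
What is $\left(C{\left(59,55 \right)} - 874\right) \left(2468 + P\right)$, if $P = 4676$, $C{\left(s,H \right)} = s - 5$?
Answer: $-5858080$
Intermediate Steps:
$C{\left(s,H \right)} = -5 + s$
$\left(C{\left(59,55 \right)} - 874\right) \left(2468 + P\right) = \left(\left(-5 + 59\right) - 874\right) \left(2468 + 4676\right) = \left(54 - 874\right) 7144 = \left(-820\right) 7144 = -5858080$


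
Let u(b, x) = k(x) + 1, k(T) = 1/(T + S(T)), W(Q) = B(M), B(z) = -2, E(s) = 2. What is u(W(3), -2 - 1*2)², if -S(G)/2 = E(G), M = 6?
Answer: 49/64 ≈ 0.76563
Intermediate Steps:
S(G) = -4 (S(G) = -2*2 = -4)
W(Q) = -2
k(T) = 1/(-4 + T) (k(T) = 1/(T - 4) = 1/(-4 + T))
u(b, x) = 1 + 1/(-4 + x) (u(b, x) = 1/(-4 + x) + 1 = 1 + 1/(-4 + x))
u(W(3), -2 - 1*2)² = ((-3 + (-2 - 1*2))/(-4 + (-2 - 1*2)))² = ((-3 + (-2 - 2))/(-4 + (-2 - 2)))² = ((-3 - 4)/(-4 - 4))² = (-7/(-8))² = (-⅛*(-7))² = (7/8)² = 49/64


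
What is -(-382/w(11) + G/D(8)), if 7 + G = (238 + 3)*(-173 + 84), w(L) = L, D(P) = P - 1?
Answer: 238690/77 ≈ 3099.9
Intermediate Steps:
D(P) = -1 + P
G = -21456 (G = -7 + (238 + 3)*(-173 + 84) = -7 + 241*(-89) = -7 - 21449 = -21456)
-(-382/w(11) + G/D(8)) = -(-382/11 - 21456/(-1 + 8)) = -(-382*1/11 - 21456/7) = -(-382/11 - 21456*1/7) = -(-382/11 - 21456/7) = -1*(-238690/77) = 238690/77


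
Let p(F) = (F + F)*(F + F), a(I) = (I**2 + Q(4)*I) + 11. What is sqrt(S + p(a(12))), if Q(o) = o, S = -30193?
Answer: sqrt(134643) ≈ 366.94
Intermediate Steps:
a(I) = 11 + I**2 + 4*I (a(I) = (I**2 + 4*I) + 11 = 11 + I**2 + 4*I)
p(F) = 4*F**2 (p(F) = (2*F)*(2*F) = 4*F**2)
sqrt(S + p(a(12))) = sqrt(-30193 + 4*(11 + 12**2 + 4*12)**2) = sqrt(-30193 + 4*(11 + 144 + 48)**2) = sqrt(-30193 + 4*203**2) = sqrt(-30193 + 4*41209) = sqrt(-30193 + 164836) = sqrt(134643)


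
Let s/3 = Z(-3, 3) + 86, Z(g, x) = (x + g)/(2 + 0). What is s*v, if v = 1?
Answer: 258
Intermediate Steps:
Z(g, x) = g/2 + x/2 (Z(g, x) = (g + x)/2 = (g + x)*(1/2) = g/2 + x/2)
s = 258 (s = 3*(((1/2)*(-3) + (1/2)*3) + 86) = 3*((-3/2 + 3/2) + 86) = 3*(0 + 86) = 3*86 = 258)
s*v = 258*1 = 258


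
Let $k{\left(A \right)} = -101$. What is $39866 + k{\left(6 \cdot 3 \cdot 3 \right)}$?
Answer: $39765$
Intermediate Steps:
$39866 + k{\left(6 \cdot 3 \cdot 3 \right)} = 39866 - 101 = 39765$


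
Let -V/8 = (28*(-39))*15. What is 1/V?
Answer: 1/131040 ≈ 7.6313e-6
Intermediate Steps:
V = 131040 (V = -8*28*(-39)*15 = -(-8736)*15 = -8*(-16380) = 131040)
1/V = 1/131040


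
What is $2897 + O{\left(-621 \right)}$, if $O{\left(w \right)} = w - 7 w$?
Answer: $6623$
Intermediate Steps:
$O{\left(w \right)} = - 6 w$
$2897 + O{\left(-621 \right)} = 2897 - -3726 = 2897 + 3726 = 6623$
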